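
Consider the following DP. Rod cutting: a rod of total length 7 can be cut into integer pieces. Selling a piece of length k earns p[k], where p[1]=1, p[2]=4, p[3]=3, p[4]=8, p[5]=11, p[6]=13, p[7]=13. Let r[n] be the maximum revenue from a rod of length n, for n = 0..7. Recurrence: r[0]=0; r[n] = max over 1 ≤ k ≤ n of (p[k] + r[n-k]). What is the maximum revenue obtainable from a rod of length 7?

   n    0    1    2    3    4    5    6    7
r[n]    0    1    4    5    8   11   13   15

15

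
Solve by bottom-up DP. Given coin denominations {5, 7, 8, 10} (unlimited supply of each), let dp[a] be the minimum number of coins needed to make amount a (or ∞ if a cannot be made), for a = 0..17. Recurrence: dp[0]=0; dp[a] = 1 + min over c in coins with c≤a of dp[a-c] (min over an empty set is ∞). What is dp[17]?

2

 a  0  1  2  3  4  5  6  7  8  9 10 11 12 13 14 15 16 17
dp  0  -  -  -  -  1  -  1  1  -  1  -  2  2  2  2  2  2
(- denotes ∞ / unreachable)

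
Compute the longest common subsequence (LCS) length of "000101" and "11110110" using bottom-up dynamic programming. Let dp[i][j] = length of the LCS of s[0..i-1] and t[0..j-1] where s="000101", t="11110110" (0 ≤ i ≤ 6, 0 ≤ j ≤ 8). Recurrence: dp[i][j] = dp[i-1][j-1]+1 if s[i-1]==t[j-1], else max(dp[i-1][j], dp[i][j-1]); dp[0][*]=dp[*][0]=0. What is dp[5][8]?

3

   ''  1  1  1  1  0  1  1  0
''  0  0  0  0  0  0  0  0  0
 0  0  0  0  0  0  1  1  1  1
 0  0  0  0  0  0  1  1  1  2
 0  0  0  0  0  0  1  1  1  2
 1  0  1  1  1  1  1  2  2  2
 0  0  1  1  1  1  2  2  2  3
 1  0  1  2  2  2  2  3  3  3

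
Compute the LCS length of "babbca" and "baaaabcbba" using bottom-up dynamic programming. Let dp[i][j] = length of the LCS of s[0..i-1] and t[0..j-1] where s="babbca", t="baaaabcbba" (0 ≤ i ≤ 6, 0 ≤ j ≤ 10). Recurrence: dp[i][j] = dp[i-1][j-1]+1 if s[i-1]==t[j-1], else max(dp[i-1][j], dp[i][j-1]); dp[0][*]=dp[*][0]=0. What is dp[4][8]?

   ''  b  a  a  a  a  b  c  b  b  a
''  0  0  0  0  0  0  0  0  0  0  0
 b  0  1  1  1  1  1  1  1  1  1  1
 a  0  1  2  2  2  2  2  2  2  2  2
 b  0  1  2  2  2  2  3  3  3  3  3
 b  0  1  2  2  2  2  3  3  4  4  4
 c  0  1  2  2  2  2  3  4  4  4  4
 a  0  1  2  3  3  3  3  4  4  4  5

4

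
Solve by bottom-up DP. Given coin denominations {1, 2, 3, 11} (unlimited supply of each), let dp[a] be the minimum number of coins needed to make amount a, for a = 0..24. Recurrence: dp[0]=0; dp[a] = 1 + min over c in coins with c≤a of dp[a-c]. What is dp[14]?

 a  0  1  2  3  4  5  6  7  8  9 10 11 12 13 14 15 16 17 18 19 20 21 22 23 24
dp  0  1  1  1  2  2  2  3  3  3  4  1  2  2  2  3  3  3  4  4  4  5  2  3  3

2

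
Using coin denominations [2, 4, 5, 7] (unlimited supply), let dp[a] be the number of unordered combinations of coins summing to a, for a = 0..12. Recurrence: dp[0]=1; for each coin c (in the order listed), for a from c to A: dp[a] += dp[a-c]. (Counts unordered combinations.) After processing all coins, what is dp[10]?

4

after  coin     0     1     2     3     4     5     6     7     8     9    10    11    12
          2     1     0     1     0     1     0     1     0     1     0     1     0     1
          4     1     0     1     0     2     0     2     0     3     0     3     0     4
          5     1     0     1     0     2     1     2     1     3     2     4     2     5
          7     1     0     1     0     2     1     2     2     3     3     4     4     6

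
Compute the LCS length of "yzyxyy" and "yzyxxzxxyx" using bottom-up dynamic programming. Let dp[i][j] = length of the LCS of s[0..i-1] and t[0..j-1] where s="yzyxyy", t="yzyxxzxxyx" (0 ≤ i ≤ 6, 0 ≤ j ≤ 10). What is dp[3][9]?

   ''  y  z  y  x  x  z  x  x  y  x
''  0  0  0  0  0  0  0  0  0  0  0
 y  0  1  1  1  1  1  1  1  1  1  1
 z  0  1  2  2  2  2  2  2  2  2  2
 y  0  1  2  3  3  3  3  3  3  3  3
 x  0  1  2  3  4  4  4  4  4  4  4
 y  0  1  2  3  4  4  4  4  4  5  5
 y  0  1  2  3  4  4  4  4  4  5  5

3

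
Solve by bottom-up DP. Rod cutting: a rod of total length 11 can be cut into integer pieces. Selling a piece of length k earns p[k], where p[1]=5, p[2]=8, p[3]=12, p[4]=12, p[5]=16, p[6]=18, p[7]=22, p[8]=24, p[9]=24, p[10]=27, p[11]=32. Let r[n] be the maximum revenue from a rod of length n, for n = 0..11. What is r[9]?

   n    0    1    2    3    4    5    6    7    8    9   10   11
r[n]    0    5   10   15   20   25   30   35   40   45   50   55

45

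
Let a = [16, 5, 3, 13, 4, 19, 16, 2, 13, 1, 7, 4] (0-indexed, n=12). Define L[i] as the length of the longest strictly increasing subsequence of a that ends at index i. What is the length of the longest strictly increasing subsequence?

   i    0    1    2    3    4    5    6    7    8    9   10   11
a[i]   16    5    3   13    4   19   16    2   13    1    7    4
L[i]    1    1    1    2    2    3    3    1    3    1    3    2

3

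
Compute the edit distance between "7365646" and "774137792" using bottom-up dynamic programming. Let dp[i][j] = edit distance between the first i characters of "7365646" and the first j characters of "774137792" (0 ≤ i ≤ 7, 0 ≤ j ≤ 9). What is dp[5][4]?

4

   ''  7  7  4  1  3  7  7  9  2
''  0  1  2  3  4  5  6  7  8  9
 7  1  0  1  2  3  4  5  6  7  8
 3  2  1  1  2  3  3  4  5  6  7
 6  3  2  2  2  3  4  4  5  6  7
 5  4  3  3  3  3  4  5  5  6  7
 6  5  4  4  4  4  4  5  6  6  7
 4  6  5  5  4  5  5  5  6  7  7
 6  7  6  6  5  5  6  6  6  7  8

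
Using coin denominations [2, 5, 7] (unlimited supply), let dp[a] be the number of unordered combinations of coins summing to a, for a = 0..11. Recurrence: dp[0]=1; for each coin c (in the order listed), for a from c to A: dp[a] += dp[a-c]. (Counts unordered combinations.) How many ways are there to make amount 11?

2

after  coin     0     1     2     3     4     5     6     7     8     9    10    11
          2     1     0     1     0     1     0     1     0     1     0     1     0
          5     1     0     1     0     1     1     1     1     1     1     2     1
          7     1     0     1     0     1     1     1     2     1     2     2     2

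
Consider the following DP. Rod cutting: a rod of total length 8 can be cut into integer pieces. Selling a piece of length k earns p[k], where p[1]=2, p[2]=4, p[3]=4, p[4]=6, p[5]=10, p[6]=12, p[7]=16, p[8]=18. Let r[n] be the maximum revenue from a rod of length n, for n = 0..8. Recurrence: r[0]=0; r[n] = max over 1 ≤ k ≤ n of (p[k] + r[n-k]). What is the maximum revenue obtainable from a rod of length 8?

   n    0    1    2    3    4    5    6    7    8
r[n]    0    2    4    6    8   10   12   16   18

18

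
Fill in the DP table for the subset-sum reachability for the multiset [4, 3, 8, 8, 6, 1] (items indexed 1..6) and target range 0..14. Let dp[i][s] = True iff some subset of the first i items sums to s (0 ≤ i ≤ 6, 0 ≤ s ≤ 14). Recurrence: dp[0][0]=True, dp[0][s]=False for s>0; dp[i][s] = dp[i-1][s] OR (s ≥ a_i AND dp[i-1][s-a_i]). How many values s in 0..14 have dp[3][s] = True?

7

i\s   0   1   2   3   4   5   6   7   8   9  10  11  12  13  14
  0   T   F   F   F   F   F   F   F   F   F   F   F   F   F   F
  1   T   F   F   F   T   F   F   F   F   F   F   F   F   F   F
  2   T   F   F   T   T   F   F   T   F   F   F   F   F   F   F
  3   T   F   F   T   T   F   F   T   T   F   F   T   T   F   F
  4   T   F   F   T   T   F   F   T   T   F   F   T   T   F   F
  5   T   F   F   T   T   F   T   T   T   T   T   T   T   T   T
  6   T   T   F   T   T   T   T   T   T   T   T   T   T   T   T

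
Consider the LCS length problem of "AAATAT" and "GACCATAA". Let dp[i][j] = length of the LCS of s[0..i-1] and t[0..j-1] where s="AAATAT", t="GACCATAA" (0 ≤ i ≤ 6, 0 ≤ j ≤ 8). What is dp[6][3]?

   ''  G  A  C  C  A  T  A  A
''  0  0  0  0  0  0  0  0  0
 A  0  0  1  1  1  1  1  1  1
 A  0  0  1  1  1  2  2  2  2
 A  0  0  1  1  1  2  2  3  3
 T  0  0  1  1  1  2  3  3  3
 A  0  0  1  1  1  2  3  4  4
 T  0  0  1  1  1  2  3  4  4

1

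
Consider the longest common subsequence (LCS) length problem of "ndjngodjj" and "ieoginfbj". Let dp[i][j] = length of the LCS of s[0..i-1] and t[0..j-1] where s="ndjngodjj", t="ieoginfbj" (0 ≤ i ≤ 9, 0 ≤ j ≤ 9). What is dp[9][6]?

   ''  i  e  o  g  i  n  f  b  j
''  0  0  0  0  0  0  0  0  0  0
 n  0  0  0  0  0  0  1  1  1  1
 d  0  0  0  0  0  0  1  1  1  1
 j  0  0  0  0  0  0  1  1  1  2
 n  0  0  0  0  0  0  1  1  1  2
 g  0  0  0  0  1  1  1  1  1  2
 o  0  0  0  1  1  1  1  1  1  2
 d  0  0  0  1  1  1  1  1  1  2
 j  0  0  0  1  1  1  1  1  1  2
 j  0  0  0  1  1  1  1  1  1  2

1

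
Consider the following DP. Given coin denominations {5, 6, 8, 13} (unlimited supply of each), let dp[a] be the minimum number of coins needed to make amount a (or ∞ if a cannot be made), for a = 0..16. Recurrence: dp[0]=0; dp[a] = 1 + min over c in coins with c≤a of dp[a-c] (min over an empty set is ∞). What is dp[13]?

1

 a  0  1  2  3  4  5  6  7  8  9 10 11 12 13 14 15 16
dp  0  -  -  -  -  1  1  -  1  -  2  2  2  1  2  3  2
(- denotes ∞ / unreachable)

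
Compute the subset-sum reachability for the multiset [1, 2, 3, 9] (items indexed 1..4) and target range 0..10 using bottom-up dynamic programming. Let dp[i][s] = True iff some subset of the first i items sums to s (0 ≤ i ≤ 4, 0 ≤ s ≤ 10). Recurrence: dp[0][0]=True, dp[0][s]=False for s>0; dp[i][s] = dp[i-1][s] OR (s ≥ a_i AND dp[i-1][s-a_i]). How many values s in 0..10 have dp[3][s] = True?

7

i\s   0   1   2   3   4   5   6   7   8   9  10
  0   T   F   F   F   F   F   F   F   F   F   F
  1   T   T   F   F   F   F   F   F   F   F   F
  2   T   T   T   T   F   F   F   F   F   F   F
  3   T   T   T   T   T   T   T   F   F   F   F
  4   T   T   T   T   T   T   T   F   F   T   T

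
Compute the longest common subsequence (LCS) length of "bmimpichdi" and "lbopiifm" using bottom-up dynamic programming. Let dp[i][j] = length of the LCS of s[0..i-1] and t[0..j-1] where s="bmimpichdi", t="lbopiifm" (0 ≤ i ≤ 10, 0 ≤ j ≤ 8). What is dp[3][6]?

2

   ''  l  b  o  p  i  i  f  m
''  0  0  0  0  0  0  0  0  0
 b  0  0  1  1  1  1  1  1  1
 m  0  0  1  1  1  1  1  1  2
 i  0  0  1  1  1  2  2  2  2
 m  0  0  1  1  1  2  2  2  3
 p  0  0  1  1  2  2  2  2  3
 i  0  0  1  1  2  3  3  3  3
 c  0  0  1  1  2  3  3  3  3
 h  0  0  1  1  2  3  3  3  3
 d  0  0  1  1  2  3  3  3  3
 i  0  0  1  1  2  3  4  4  4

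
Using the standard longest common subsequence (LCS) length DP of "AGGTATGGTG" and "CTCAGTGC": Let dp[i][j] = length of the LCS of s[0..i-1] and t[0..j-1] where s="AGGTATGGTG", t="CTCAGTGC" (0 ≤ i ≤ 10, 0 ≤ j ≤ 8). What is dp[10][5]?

   ''  C  T  C  A  G  T  G  C
''  0  0  0  0  0  0  0  0  0
 A  0  0  0  0  1  1  1  1  1
 G  0  0  0  0  1  2  2  2  2
 G  0  0  0  0  1  2  2  3  3
 T  0  0  1  1  1  2  3  3  3
 A  0  0  1  1  2  2  3  3  3
 T  0  0  1  1  2  2  3  3  3
 G  0  0  1  1  2  3  3  4  4
 G  0  0  1  1  2  3  3  4  4
 T  0  0  1  1  2  3  4  4  4
 G  0  0  1  1  2  3  4  5  5

3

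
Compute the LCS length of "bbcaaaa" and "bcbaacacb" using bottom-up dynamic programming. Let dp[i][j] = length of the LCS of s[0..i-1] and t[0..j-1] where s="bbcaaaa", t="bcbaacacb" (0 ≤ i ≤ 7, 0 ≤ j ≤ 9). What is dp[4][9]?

   ''  b  c  b  a  a  c  a  c  b
''  0  0  0  0  0  0  0  0  0  0
 b  0  1  1  1  1  1  1  1  1  1
 b  0  1  1  2  2  2  2  2  2  2
 c  0  1  2  2  2  2  3  3  3  3
 a  0  1  2  2  3  3  3  4  4  4
 a  0  1  2  2  3  4  4  4  4  4
 a  0  1  2  2  3  4  4  5  5  5
 a  0  1  2  2  3  4  4  5  5  5

4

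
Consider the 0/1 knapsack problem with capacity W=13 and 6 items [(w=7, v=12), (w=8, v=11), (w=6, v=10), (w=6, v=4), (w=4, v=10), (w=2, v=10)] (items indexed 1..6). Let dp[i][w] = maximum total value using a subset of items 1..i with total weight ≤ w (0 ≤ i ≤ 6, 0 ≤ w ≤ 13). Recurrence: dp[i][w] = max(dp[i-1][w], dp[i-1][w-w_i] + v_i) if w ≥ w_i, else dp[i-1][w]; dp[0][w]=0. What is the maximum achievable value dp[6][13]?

32

i\w   0   1   2   3   4   5   6   7   8   9  10  11  12  13
  0   0   0   0   0   0   0   0   0   0   0   0   0   0   0
  1   0   0   0   0   0   0   0  12  12  12  12  12  12  12
  2   0   0   0   0   0   0   0  12  12  12  12  12  12  12
  3   0   0   0   0   0   0  10  12  12  12  12  12  12  22
  4   0   0   0   0   0   0  10  12  12  12  12  12  14  22
  5   0   0   0   0  10  10  10  12  12  12  20  22  22  22
  6   0   0  10  10  10  10  20  20  20  22  22  22  30  32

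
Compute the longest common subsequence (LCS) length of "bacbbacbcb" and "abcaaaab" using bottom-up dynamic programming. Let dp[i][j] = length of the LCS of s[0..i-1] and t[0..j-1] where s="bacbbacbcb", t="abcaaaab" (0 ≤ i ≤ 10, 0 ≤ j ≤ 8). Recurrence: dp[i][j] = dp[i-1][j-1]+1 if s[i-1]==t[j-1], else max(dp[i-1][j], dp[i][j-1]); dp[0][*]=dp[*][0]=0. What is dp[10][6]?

   ''  a  b  c  a  a  a  a  b
''  0  0  0  0  0  0  0  0  0
 b  0  0  1  1  1  1  1  1  1
 a  0  1  1  1  2  2  2  2  2
 c  0  1  1  2  2  2  2  2  2
 b  0  1  2  2  2  2  2  2  3
 b  0  1  2  2  2  2  2  2  3
 a  0  1  2  2  3  3  3  3  3
 c  0  1  2  3  3  3  3  3  3
 b  0  1  2  3  3  3  3  3  4
 c  0  1  2  3  3  3  3  3  4
 b  0  1  2  3  3  3  3  3  4

3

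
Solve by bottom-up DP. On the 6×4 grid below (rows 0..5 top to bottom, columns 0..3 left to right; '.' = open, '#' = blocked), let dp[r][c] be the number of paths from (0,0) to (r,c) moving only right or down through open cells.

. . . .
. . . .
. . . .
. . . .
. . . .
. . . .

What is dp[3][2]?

10

r\c   0   1   2   3
  0   1   1   1   1
  1   1   2   3   4
  2   1   3   6  10
  3   1   4  10  20
  4   1   5  15  35
  5   1   6  21  56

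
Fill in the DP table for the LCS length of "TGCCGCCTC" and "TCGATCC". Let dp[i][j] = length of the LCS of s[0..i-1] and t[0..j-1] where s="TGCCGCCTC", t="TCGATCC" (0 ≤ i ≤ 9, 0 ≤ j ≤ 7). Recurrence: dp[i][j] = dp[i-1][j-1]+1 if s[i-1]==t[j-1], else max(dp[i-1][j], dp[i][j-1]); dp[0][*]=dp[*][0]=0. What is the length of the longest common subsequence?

   ''  T  C  G  A  T  C  C
''  0  0  0  0  0  0  0  0
 T  0  1  1  1  1  1  1  1
 G  0  1  1  2  2  2  2  2
 C  0  1  2  2  2  2  3  3
 C  0  1  2  2  2  2  3  4
 G  0  1  2  3  3  3  3  4
 C  0  1  2  3  3  3  4  4
 C  0  1  2  3  3  3  4  5
 T  0  1  2  3  3  4  4  5
 C  0  1  2  3  3  4  5  5

5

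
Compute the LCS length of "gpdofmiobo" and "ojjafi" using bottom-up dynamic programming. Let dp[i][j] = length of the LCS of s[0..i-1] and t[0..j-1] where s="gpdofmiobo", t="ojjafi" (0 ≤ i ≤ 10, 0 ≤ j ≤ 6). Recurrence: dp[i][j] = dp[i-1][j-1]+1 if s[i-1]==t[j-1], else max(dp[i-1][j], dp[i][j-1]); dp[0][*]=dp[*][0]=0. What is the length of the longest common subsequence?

   ''  o  j  j  a  f  i
''  0  0  0  0  0  0  0
 g  0  0  0  0  0  0  0
 p  0  0  0  0  0  0  0
 d  0  0  0  0  0  0  0
 o  0  1  1  1  1  1  1
 f  0  1  1  1  1  2  2
 m  0  1  1  1  1  2  2
 i  0  1  1  1  1  2  3
 o  0  1  1  1  1  2  3
 b  0  1  1  1  1  2  3
 o  0  1  1  1  1  2  3

3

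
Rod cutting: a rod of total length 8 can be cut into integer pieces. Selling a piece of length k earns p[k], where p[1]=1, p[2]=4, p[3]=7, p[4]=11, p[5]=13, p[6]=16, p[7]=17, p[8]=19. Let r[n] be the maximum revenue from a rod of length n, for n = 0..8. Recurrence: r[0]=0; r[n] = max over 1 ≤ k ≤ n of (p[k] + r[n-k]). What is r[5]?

13

   n    0    1    2    3    4    5    6    7    8
r[n]    0    1    4    7   11   13   16   18   22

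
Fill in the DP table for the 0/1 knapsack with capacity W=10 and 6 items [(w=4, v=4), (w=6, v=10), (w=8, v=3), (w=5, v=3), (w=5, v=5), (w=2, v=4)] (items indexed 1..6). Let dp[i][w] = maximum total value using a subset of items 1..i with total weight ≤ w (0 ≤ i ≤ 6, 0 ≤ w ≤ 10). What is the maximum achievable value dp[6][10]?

14

i\w   0   1   2   3   4   5   6   7   8   9  10
  0   0   0   0   0   0   0   0   0   0   0   0
  1   0   0   0   0   4   4   4   4   4   4   4
  2   0   0   0   0   4   4  10  10  10  10  14
  3   0   0   0   0   4   4  10  10  10  10  14
  4   0   0   0   0   4   4  10  10  10  10  14
  5   0   0   0   0   4   5  10  10  10  10  14
  6   0   0   4   4   4   5  10  10  14  14  14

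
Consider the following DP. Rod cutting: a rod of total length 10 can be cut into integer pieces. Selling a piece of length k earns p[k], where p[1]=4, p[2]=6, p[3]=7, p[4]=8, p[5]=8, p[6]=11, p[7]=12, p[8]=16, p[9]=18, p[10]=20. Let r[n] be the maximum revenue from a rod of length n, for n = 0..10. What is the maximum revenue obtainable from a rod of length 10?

40

   n    0    1    2    3    4    5    6    7    8    9   10
r[n]    0    4    8   12   16   20   24   28   32   36   40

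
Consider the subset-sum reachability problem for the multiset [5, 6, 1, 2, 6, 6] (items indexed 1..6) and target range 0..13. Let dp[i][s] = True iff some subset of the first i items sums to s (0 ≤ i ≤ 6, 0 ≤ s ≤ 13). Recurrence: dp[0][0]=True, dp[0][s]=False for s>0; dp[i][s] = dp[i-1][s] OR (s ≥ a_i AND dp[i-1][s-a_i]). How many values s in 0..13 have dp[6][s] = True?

i\s   0   1   2   3   4   5   6   7   8   9  10  11  12  13
  0   T   F   F   F   F   F   F   F   F   F   F   F   F   F
  1   T   F   F   F   F   T   F   F   F   F   F   F   F   F
  2   T   F   F   F   F   T   T   F   F   F   F   T   F   F
  3   T   T   F   F   F   T   T   T   F   F   F   T   T   F
  4   T   T   T   T   F   T   T   T   T   T   F   T   T   T
  5   T   T   T   T   F   T   T   T   T   T   F   T   T   T
  6   T   T   T   T   F   T   T   T   T   T   F   T   T   T

12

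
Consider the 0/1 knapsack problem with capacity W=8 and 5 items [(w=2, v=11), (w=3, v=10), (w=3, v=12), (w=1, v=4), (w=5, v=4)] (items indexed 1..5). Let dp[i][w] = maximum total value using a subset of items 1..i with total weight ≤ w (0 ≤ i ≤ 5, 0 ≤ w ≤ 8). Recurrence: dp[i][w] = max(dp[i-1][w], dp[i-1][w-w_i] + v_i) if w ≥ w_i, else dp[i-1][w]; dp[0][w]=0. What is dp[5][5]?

i\w   0   1   2   3   4   5   6   7   8
  0   0   0   0   0   0   0   0   0   0
  1   0   0  11  11  11  11  11  11  11
  2   0   0  11  11  11  21  21  21  21
  3   0   0  11  12  12  23  23  23  33
  4   0   4  11  15  16  23  27  27  33
  5   0   4  11  15  16  23  27  27  33

23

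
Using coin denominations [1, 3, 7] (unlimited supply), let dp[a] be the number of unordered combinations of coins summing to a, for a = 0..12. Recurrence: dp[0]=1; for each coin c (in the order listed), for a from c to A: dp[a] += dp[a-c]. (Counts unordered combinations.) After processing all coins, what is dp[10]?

6

after  coin     0     1     2     3     4     5     6     7     8     9    10    11    12
          1     1     1     1     1     1     1     1     1     1     1     1     1     1
          3     1     1     1     2     2     2     3     3     3     4     4     4     5
          7     1     1     1     2     2     2     3     4     4     5     6     6     7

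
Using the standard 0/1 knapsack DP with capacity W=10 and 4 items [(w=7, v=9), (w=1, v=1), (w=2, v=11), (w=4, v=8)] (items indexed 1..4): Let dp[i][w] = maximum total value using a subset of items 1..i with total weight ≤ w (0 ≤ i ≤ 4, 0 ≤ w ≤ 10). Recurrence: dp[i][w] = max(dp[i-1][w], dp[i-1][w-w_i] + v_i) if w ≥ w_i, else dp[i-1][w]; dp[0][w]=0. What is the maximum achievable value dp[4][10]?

21

i\w   0   1   2   3   4   5   6   7   8   9  10
  0   0   0   0   0   0   0   0   0   0   0   0
  1   0   0   0   0   0   0   0   9   9   9   9
  2   0   1   1   1   1   1   1   9  10  10  10
  3   0   1  11  12  12  12  12  12  12  20  21
  4   0   1  11  12  12  12  19  20  20  20  21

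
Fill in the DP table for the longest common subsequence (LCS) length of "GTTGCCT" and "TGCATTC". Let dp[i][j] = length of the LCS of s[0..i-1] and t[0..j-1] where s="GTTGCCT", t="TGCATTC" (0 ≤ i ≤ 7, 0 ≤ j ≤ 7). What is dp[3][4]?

1

   ''  T  G  C  A  T  T  C
''  0  0  0  0  0  0  0  0
 G  0  0  1  1  1  1  1  1
 T  0  1  1  1  1  2  2  2
 T  0  1  1  1  1  2  3  3
 G  0  1  2  2  2  2  3  3
 C  0  1  2  3  3  3  3  4
 C  0  1  2  3  3  3  3  4
 T  0  1  2  3  3  4  4  4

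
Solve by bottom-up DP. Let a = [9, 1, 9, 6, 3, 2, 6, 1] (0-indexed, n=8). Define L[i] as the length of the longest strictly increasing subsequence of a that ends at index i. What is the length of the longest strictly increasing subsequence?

3

   i    0    1    2    3    4    5    6    7
a[i]    9    1    9    6    3    2    6    1
L[i]    1    1    2    2    2    2    3    1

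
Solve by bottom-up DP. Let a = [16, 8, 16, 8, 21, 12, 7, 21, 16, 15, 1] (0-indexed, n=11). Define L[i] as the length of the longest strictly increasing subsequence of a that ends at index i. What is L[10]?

1

   i    0    1    2    3    4    5    6    7    8    9   10
a[i]   16    8   16    8   21   12    7   21   16   15    1
L[i]    1    1    2    1    3    2    1    3    3    3    1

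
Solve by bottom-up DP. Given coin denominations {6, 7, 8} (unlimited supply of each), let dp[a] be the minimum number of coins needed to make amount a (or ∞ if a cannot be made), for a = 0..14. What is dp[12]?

2

 a  0  1  2  3  4  5  6  7  8  9 10 11 12 13 14
dp  0  -  -  -  -  -  1  1  1  -  -  -  2  2  2
(- denotes ∞ / unreachable)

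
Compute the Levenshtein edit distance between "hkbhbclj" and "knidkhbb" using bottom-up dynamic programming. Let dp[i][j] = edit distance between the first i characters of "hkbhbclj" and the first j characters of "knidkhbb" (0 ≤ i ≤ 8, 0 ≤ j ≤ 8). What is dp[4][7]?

   ''  k  n  i  d  k  h  b  b
''  0  1  2  3  4  5  6  7  8
 h  1  1  2  3  4  5  5  6  7
 k  2  1  2  3  4  4  5  6  7
 b  3  2  2  3  4  5  5  5  6
 h  4  3  3  3  4  5  5  6  6
 b  5  4  4  4  4  5  6  5  6
 c  6  5  5  5  5  5  6  6  6
 l  7  6  6  6  6  6  6  7  7
 j  8  7  7  7  7  7  7  7  8

6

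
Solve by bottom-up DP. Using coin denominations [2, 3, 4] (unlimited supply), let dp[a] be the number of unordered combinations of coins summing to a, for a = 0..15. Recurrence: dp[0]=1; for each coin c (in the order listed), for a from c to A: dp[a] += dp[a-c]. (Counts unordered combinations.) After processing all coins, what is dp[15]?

after  coin     0     1     2     3     4     5     6     7     8     9    10    11    12    13    14    15
          2     1     0     1     0     1     0     1     0     1     0     1     0     1     0     1     0
          3     1     0     1     1     1     1     2     1     2     2     2     2     3     2     3     3
          4     1     0     1     1     2     1     3     2     4     3     5     4     7     5     8     7

7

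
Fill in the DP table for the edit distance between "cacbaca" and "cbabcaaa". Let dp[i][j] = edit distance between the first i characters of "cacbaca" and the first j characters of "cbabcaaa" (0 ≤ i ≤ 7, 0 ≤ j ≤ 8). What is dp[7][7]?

   ''  c  b  a  b  c  a  a  a
''  0  1  2  3  4  5  6  7  8
 c  1  0  1  2  3  4  5  6  7
 a  2  1  1  1  2  3  4  5  6
 c  3  2  2  2  2  2  3  4  5
 b  4  3  2  3  2  3  3  4  5
 a  5  4  3  2  3  3  3  3  4
 c  6  5  4  3  3  3  4  4  4
 a  7  6  5  4  4  4  3  4  4

4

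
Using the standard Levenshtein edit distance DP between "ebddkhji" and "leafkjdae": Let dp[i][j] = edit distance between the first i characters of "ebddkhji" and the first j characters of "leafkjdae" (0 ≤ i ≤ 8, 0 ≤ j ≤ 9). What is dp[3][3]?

3

   ''  l  e  a  f  k  j  d  a  e
''  0  1  2  3  4  5  6  7  8  9
 e  1  1  1  2  3  4  5  6  7  8
 b  2  2  2  2  3  4  5  6  7  8
 d  3  3  3  3  3  4  5  5  6  7
 d  4  4  4  4  4  4  5  5  6  7
 k  5  5  5  5  5  4  5  6  6  7
 h  6  6  6  6  6  5  5  6  7  7
 j  7  7  7  7  7  6  5  6  7  8
 i  8  8  8  8  8  7  6  6  7  8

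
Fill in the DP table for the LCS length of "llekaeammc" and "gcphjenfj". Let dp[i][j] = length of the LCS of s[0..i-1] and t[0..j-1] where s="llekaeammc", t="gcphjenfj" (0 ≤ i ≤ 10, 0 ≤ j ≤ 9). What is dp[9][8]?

   ''  g  c  p  h  j  e  n  f  j
''  0  0  0  0  0  0  0  0  0  0
 l  0  0  0  0  0  0  0  0  0  0
 l  0  0  0  0  0  0  0  0  0  0
 e  0  0  0  0  0  0  1  1  1  1
 k  0  0  0  0  0  0  1  1  1  1
 a  0  0  0  0  0  0  1  1  1  1
 e  0  0  0  0  0  0  1  1  1  1
 a  0  0  0  0  0  0  1  1  1  1
 m  0  0  0  0  0  0  1  1  1  1
 m  0  0  0  0  0  0  1  1  1  1
 c  0  0  1  1  1  1  1  1  1  1

1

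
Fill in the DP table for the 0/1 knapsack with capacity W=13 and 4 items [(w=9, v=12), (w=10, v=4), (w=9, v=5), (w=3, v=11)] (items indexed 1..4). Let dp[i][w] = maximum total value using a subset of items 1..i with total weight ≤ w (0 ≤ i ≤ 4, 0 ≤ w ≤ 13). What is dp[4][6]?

11

i\w   0   1   2   3   4   5   6   7   8   9  10  11  12  13
  0   0   0   0   0   0   0   0   0   0   0   0   0   0   0
  1   0   0   0   0   0   0   0   0   0  12  12  12  12  12
  2   0   0   0   0   0   0   0   0   0  12  12  12  12  12
  3   0   0   0   0   0   0   0   0   0  12  12  12  12  12
  4   0   0   0  11  11  11  11  11  11  12  12  12  23  23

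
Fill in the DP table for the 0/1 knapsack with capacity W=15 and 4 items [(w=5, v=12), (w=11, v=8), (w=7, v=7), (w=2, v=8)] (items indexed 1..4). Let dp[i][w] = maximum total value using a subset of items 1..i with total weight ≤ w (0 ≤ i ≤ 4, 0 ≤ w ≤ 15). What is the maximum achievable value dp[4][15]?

27

i\w   0   1   2   3   4   5   6   7   8   9  10  11  12  13  14  15
  0   0   0   0   0   0   0   0   0   0   0   0   0   0   0   0   0
  1   0   0   0   0   0  12  12  12  12  12  12  12  12  12  12  12
  2   0   0   0   0   0  12  12  12  12  12  12  12  12  12  12  12
  3   0   0   0   0   0  12  12  12  12  12  12  12  19  19  19  19
  4   0   0   8   8   8  12  12  20  20  20  20  20  20  20  27  27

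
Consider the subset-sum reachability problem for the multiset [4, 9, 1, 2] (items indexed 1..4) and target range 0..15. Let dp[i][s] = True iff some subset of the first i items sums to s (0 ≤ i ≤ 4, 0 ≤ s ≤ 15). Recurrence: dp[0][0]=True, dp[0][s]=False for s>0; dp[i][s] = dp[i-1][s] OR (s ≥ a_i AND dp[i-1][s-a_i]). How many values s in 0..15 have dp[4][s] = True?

i\s   0   1   2   3   4   5   6   7   8   9  10  11  12  13  14  15
  0   T   F   F   F   F   F   F   F   F   F   F   F   F   F   F   F
  1   T   F   F   F   T   F   F   F   F   F   F   F   F   F   F   F
  2   T   F   F   F   T   F   F   F   F   T   F   F   F   T   F   F
  3   T   T   F   F   T   T   F   F   F   T   T   F   F   T   T   F
  4   T   T   T   T   T   T   T   T   F   T   T   T   T   T   T   T

15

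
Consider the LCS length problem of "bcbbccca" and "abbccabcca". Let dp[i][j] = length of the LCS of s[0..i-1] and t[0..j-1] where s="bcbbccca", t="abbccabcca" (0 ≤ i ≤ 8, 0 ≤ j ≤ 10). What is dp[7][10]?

5

   ''  a  b  b  c  c  a  b  c  c  a
''  0  0  0  0  0  0  0  0  0  0  0
 b  0  0  1  1  1  1  1  1  1  1  1
 c  0  0  1  1  2  2  2  2  2  2  2
 b  0  0  1  2  2  2  2  3  3  3  3
 b  0  0  1  2  2  2  2  3  3  3  3
 c  0  0  1  2  3  3  3  3  4  4  4
 c  0  0  1  2  3  4  4  4  4  5  5
 c  0  0  1  2  3  4  4  4  5  5  5
 a  0  1  1  2  3  4  5  5  5  5  6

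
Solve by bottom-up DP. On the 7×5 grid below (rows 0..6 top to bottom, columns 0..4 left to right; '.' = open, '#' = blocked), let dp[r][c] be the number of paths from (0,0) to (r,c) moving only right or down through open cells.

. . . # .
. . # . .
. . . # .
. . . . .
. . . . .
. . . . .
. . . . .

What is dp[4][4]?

26

r\c   0   1   2   3   4
  0   1   1   1   0   0
  1   1   2   0   0   0
  2   1   3   3   0   0
  3   1   4   7   7   7
  4   1   5  12  19  26
  5   1   6  18  37  63
  6   1   7  25  62 125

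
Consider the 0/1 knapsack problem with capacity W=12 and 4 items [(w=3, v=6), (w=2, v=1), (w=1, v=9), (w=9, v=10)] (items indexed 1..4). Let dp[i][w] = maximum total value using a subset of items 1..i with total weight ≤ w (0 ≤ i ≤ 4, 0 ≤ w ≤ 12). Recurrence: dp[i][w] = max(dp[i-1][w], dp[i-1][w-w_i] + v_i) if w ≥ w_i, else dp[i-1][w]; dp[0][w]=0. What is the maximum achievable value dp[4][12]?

i\w   0   1   2   3   4   5   6   7   8   9  10  11  12
  0   0   0   0   0   0   0   0   0   0   0   0   0   0
  1   0   0   0   6   6   6   6   6   6   6   6   6   6
  2   0   0   1   6   6   7   7   7   7   7   7   7   7
  3   0   9   9  10  15  15  16  16  16  16  16  16  16
  4   0   9   9  10  15  15  16  16  16  16  19  19  20

20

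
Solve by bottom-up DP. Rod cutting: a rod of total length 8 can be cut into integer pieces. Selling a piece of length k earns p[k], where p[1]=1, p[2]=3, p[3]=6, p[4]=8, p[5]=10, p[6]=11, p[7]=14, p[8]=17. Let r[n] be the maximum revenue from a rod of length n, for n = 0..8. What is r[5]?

   n    0    1    2    3    4    5    6    7    8
r[n]    0    1    3    6    8   10   12   14   17

10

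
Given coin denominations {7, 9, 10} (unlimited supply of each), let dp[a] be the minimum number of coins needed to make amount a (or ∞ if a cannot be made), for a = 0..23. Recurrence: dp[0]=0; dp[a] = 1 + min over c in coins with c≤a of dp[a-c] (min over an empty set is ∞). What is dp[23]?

 a  0  1  2  3  4  5  6  7  8  9 10 11 12 13 14 15 16 17 18 19 20 21 22 23
dp  0  -  -  -  -  -  -  1  -  1  1  -  -  -  2  -  2  2  2  2  2  3  -  3
(- denotes ∞ / unreachable)

3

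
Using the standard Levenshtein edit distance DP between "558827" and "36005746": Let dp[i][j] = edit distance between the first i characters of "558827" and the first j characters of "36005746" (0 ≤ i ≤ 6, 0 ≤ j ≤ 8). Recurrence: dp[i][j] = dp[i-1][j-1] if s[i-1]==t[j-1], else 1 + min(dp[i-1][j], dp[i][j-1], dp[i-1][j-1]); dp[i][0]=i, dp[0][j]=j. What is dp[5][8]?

7

   ''  3  6  0  0  5  7  4  6
''  0  1  2  3  4  5  6  7  8
 5  1  1  2  3  4  4  5  6  7
 5  2  2  2  3  4  4  5  6  7
 8  3  3  3  3  4  5  5  6  7
 8  4  4  4  4  4  5  6  6  7
 2  5  5  5  5  5  5  6  7  7
 7  6  6  6  6  6  6  5  6  7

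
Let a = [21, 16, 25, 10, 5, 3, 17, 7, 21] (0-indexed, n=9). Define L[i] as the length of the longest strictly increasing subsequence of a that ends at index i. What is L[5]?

   i    0    1    2    3    4    5    6    7    8
a[i]   21   16   25   10    5    3   17    7   21
L[i]    1    1    2    1    1    1    2    2    3

1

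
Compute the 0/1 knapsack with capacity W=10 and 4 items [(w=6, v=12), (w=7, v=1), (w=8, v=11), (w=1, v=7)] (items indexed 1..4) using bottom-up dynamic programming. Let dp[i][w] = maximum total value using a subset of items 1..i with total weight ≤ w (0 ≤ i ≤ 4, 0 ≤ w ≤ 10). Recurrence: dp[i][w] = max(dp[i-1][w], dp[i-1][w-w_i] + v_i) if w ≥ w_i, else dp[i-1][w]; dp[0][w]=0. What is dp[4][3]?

i\w   0   1   2   3   4   5   6   7   8   9  10
  0   0   0   0   0   0   0   0   0   0   0   0
  1   0   0   0   0   0   0  12  12  12  12  12
  2   0   0   0   0   0   0  12  12  12  12  12
  3   0   0   0   0   0   0  12  12  12  12  12
  4   0   7   7   7   7   7  12  19  19  19  19

7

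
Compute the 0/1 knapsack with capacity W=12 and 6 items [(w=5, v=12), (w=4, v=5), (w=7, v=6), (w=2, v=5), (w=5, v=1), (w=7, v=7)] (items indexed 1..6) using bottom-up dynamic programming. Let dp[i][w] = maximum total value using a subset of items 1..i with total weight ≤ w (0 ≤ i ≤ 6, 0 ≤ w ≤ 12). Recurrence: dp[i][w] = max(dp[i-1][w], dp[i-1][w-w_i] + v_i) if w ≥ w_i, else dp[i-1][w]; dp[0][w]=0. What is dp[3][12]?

18

i\w   0   1   2   3   4   5   6   7   8   9  10  11  12
  0   0   0   0   0   0   0   0   0   0   0   0   0   0
  1   0   0   0   0   0  12  12  12  12  12  12  12  12
  2   0   0   0   0   5  12  12  12  12  17  17  17  17
  3   0   0   0   0   5  12  12  12  12  17  17  17  18
  4   0   0   5   5   5  12  12  17  17  17  17  22  22
  5   0   0   5   5   5  12  12  17  17  17  17  22  22
  6   0   0   5   5   5  12  12  17  17  17  17  22  22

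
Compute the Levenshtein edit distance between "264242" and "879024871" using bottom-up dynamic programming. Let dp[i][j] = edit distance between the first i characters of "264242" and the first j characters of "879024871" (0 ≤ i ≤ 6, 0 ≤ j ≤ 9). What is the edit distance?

7

   ''  8  7  9  0  2  4  8  7  1
''  0  1  2  3  4  5  6  7  8  9
 2  1  1  2  3  4  4  5  6  7  8
 6  2  2  2  3  4  5  5  6  7  8
 4  3  3  3  3  4  5  5  6  7  8
 2  4  4  4  4  4  4  5  6  7  8
 4  5  5  5  5  5  5  4  5  6  7
 2  6  6  6  6  6  5  5  5  6  7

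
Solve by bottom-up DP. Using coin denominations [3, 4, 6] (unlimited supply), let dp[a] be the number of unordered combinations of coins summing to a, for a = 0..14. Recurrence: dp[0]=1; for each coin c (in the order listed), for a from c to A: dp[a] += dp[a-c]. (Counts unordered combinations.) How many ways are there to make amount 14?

after  coin     0     1     2     3     4     5     6     7     8     9    10    11    12    13    14
          3     1     0     0     1     0     0     1     0     0     1     0     0     1     0     0
          4     1     0     0     1     1     0     1     1     1     1     1     1     2     1     1
          6     1     0     0     1     1     0     2     1     1     2     2     1     4     2     2

2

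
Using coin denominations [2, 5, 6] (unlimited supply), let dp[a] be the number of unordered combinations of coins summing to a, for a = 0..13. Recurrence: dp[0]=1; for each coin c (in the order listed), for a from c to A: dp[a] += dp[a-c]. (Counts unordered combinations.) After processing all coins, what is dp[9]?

after  coin     0     1     2     3     4     5     6     7     8     9    10    11    12    13
          2     1     0     1     0     1     0     1     0     1     0     1     0     1     0
          5     1     0     1     0     1     1     1     1     1     1     2     1     2     1
          6     1     0     1     0     1     1     2     1     2     1     3     2     4     2

1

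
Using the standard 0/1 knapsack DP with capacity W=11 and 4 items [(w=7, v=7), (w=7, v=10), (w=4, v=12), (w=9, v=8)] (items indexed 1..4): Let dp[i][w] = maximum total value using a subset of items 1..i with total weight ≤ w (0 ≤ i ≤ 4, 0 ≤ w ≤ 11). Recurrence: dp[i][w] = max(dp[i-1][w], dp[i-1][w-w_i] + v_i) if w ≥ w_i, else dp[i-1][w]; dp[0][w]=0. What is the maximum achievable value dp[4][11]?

22

i\w   0   1   2   3   4   5   6   7   8   9  10  11
  0   0   0   0   0   0   0   0   0   0   0   0   0
  1   0   0   0   0   0   0   0   7   7   7   7   7
  2   0   0   0   0   0   0   0  10  10  10  10  10
  3   0   0   0   0  12  12  12  12  12  12  12  22
  4   0   0   0   0  12  12  12  12  12  12  12  22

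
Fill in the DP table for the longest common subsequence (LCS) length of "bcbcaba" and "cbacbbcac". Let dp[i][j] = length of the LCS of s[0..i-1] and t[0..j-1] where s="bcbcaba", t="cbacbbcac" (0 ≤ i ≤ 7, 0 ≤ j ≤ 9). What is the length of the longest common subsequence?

5

   ''  c  b  a  c  b  b  c  a  c
''  0  0  0  0  0  0  0  0  0  0
 b  0  0  1  1  1  1  1  1  1  1
 c  0  1  1  1  2  2  2  2  2  2
 b  0  1  2  2  2  3  3  3  3  3
 c  0  1  2  2  3  3  3  4  4  4
 a  0  1  2  3  3  3  3  4  5  5
 b  0  1  2  3  3  4  4  4  5  5
 a  0  1  2  3  3  4  4  4  5  5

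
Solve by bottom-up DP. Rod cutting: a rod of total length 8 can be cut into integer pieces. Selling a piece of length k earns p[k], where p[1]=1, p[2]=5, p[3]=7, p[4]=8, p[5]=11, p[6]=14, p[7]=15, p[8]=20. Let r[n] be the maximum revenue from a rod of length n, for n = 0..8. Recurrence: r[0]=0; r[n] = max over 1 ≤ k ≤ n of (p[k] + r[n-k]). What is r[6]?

15

   n    0    1    2    3    4    5    6    7    8
r[n]    0    1    5    7   10   12   15   17   20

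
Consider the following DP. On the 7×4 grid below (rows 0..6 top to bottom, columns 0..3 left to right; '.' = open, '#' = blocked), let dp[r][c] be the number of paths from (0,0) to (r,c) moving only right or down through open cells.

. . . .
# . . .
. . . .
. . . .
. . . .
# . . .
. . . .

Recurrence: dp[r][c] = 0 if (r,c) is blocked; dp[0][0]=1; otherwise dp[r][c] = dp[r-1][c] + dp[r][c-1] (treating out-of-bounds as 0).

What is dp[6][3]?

28

r\c   0   1   2   3
  0   1   1   1   1
  1   0   1   2   3
  2   0   1   3   6
  3   0   1   4  10
  4   0   1   5  15
  5   0   1   6  21
  6   0   1   7  28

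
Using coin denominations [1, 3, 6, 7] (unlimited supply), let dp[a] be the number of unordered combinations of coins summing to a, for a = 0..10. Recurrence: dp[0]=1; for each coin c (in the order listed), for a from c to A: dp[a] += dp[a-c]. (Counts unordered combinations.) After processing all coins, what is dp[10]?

after  coin     0     1     2     3     4     5     6     7     8     9    10
          1     1     1     1     1     1     1     1     1     1     1     1
          3     1     1     1     2     2     2     3     3     3     4     4
          6     1     1     1     2     2     2     4     4     4     6     6
          7     1     1     1     2     2     2     4     5     5     7     8

8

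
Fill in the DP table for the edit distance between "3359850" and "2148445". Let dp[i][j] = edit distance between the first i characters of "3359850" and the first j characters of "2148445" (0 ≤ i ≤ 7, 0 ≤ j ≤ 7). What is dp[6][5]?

   ''  2  1  4  8  4  4  5
''  0  1  2  3  4  5  6  7
 3  1  1  2  3  4  5  6  7
 3  2  2  2  3  4  5  6  7
 5  3  3  3  3  4  5  6  6
 9  4  4  4  4  4  5  6  7
 8  5  5  5  5  4  5  6  7
 5  6  6  6  6  5  5  6  6
 0  7  7  7  7  6  6  6  7

5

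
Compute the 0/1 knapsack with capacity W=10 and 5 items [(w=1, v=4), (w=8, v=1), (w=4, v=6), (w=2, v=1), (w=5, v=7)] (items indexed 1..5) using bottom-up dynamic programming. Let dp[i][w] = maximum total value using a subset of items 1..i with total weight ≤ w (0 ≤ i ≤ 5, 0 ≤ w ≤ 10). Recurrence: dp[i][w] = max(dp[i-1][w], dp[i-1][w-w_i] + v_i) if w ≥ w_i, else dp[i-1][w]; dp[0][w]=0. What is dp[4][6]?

i\w   0   1   2   3   4   5   6   7   8   9  10
  0   0   0   0   0   0   0   0   0   0   0   0
  1   0   4   4   4   4   4   4   4   4   4   4
  2   0   4   4   4   4   4   4   4   4   5   5
  3   0   4   4   4   6  10  10  10  10  10  10
  4   0   4   4   5   6  10  10  11  11  11  11
  5   0   4   4   5   6  10  11  11  12  13  17

10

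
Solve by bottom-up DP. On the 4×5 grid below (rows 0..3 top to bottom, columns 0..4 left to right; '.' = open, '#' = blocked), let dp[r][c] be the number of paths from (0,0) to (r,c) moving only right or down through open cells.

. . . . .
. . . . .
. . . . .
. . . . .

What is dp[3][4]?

r\c   0   1   2   3   4
  0   1   1   1   1   1
  1   1   2   3   4   5
  2   1   3   6  10  15
  3   1   4  10  20  35

35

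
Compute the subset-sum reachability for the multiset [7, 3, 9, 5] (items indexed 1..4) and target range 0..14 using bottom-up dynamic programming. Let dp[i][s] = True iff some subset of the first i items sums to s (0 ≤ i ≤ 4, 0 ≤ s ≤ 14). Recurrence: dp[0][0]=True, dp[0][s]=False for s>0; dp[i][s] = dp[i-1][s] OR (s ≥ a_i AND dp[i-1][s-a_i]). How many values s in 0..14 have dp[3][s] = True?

i\s   0   1   2   3   4   5   6   7   8   9  10  11  12  13  14
  0   T   F   F   F   F   F   F   F   F   F   F   F   F   F   F
  1   T   F   F   F   F   F   F   T   F   F   F   F   F   F   F
  2   T   F   F   T   F   F   F   T   F   F   T   F   F   F   F
  3   T   F   F   T   F   F   F   T   F   T   T   F   T   F   F
  4   T   F   F   T   F   T   F   T   T   T   T   F   T   F   T

6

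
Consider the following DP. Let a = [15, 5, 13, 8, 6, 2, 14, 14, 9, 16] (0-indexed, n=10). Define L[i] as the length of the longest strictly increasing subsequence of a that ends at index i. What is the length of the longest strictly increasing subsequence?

   i    0    1    2    3    4    5    6    7    8    9
a[i]   15    5   13    8    6    2   14   14    9   16
L[i]    1    1    2    2    2    1    3    3    3    4

4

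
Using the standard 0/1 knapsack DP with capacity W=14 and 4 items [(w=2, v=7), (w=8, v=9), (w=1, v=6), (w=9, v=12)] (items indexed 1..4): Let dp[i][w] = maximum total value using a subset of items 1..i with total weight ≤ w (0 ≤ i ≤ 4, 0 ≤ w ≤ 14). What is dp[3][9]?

i\w   0   1   2   3   4   5   6   7   8   9  10  11  12  13  14
  0   0   0   0   0   0   0   0   0   0   0   0   0   0   0   0
  1   0   0   7   7   7   7   7   7   7   7   7   7   7   7   7
  2   0   0   7   7   7   7   7   7   9   9  16  16  16  16  16
  3   0   6   7  13  13  13  13  13  13  15  16  22  22  22  22
  4   0   6   7  13  13  13  13  13  13  15  18  22  25  25  25

15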